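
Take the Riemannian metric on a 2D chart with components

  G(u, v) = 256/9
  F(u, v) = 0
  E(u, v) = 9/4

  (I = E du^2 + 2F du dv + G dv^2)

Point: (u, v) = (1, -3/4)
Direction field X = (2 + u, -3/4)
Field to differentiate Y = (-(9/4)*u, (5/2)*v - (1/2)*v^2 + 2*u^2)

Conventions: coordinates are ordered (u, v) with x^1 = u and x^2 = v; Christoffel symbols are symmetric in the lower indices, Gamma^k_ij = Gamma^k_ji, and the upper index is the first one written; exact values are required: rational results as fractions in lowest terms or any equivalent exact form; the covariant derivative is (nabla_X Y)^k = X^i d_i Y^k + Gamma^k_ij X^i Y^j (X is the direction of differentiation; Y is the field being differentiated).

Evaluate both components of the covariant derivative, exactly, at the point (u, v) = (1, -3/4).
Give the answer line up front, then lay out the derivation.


Answer: (nabla_X Y)^u = -27/4, (nabla_X Y)^v = 153/16

E = 9/4, F = 0, G = 256/9 at the point
E_u = 0, E_v = 0, F_u = 0, F_v = 0, G_u = 0, G_v = 0
EG - F^2 = 64;  g^inv = (1/64) * [[256/9, 0], [0, 9/4]]
first-kind symbols [ij,l] = (1/2)(d_i g_jl + d_j g_il - d_l g_ij): [uu,u] = E_u/2 = 0, [uu,v] = F_u - E_v/2 = 0, [uv,u] = E_v/2 = 0, [uv,v] = G_u/2 = 0, [vv,u] = F_v - G_u/2 = 0, [vv,v] = G_v/2 = 0
Gamma^u_ij = (G*[ij,u] - F*[ij,v])/(EG - F^2), Gamma^v_ij = (E*[ij,v] - F*[ij,u])/(EG - F^2)
Gamma_uuu = 0, Gamma_uuv = 0, Gamma_uvv = 0, Gamma_vuu = 0, Gamma_vuv = 0, Gamma_vvv = 0
X = (3, -3/4), Y = (-9/4, -5/32) at the point


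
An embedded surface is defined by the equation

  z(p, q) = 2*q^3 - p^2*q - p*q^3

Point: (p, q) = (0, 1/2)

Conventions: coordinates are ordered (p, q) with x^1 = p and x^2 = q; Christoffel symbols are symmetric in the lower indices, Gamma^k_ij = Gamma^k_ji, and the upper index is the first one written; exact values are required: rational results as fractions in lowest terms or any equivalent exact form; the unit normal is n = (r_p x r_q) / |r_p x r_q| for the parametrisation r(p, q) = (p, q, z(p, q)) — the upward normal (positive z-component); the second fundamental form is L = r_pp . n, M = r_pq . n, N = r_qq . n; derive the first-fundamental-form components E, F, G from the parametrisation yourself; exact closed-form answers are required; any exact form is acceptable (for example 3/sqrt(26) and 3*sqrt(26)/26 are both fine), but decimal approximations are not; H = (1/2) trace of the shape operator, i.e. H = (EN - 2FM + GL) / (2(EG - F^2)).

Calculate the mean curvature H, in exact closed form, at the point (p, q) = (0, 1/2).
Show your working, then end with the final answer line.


z_p = -1/8, z_q = 3/2, z_pp = -1, z_pq = -3/4, z_qq = 6
E = 65/64, F = -3/16, G = 13/4; answer radicand W^2 = 209/64
unnormalised second-form numerators: l = -1, m = -3/4, n = 6; L = l/sqrt(209/64), and similarly M = m/sqrt(W^2), N = n/sqrt(W^2)
H = (E*n - 2*F*m + G*l) / (2*(EG - F^2)*sqrt(W^2)); E*n - 2*F*m + G*l = 41/16, EG - F^2 = 209/64, so H = (82/209)/sqrt(209/64)

Answer: H = 656*sqrt(209)/43681


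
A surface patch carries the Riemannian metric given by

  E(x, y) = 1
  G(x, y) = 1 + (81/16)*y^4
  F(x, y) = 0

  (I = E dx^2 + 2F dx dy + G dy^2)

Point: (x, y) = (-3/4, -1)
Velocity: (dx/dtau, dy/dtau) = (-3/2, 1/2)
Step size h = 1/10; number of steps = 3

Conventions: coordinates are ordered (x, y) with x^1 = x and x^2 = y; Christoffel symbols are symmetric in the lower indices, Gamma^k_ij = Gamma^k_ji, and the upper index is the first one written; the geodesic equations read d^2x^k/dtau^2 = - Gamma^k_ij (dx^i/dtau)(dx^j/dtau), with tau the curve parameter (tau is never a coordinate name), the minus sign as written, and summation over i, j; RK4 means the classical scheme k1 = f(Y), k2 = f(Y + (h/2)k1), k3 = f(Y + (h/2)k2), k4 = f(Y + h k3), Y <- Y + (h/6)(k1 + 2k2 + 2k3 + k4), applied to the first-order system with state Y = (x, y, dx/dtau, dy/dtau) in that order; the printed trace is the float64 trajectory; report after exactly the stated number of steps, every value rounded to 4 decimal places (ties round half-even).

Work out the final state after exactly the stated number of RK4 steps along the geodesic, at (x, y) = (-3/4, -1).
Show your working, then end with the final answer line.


f(Y) = (dx/dtau, dy/dtau, -Gamma^x_ij Y'^i Y'^j, -Gamma^y_ij Y'^i Y'^j) with the Gammas evaluated at the stage position; h = 0.100000; intermediate values shown to 6 dp
step 0: x = -0.7500, y = -1.0000, dx/dtau = -1.5000, dy/dtau = 0.5000
step 1:
  k1: at (x, y) = (-0.750000, -1.000000), (dx/dtau, dy/dtau) = (-1.500000, 0.500000); Gamma_xxx = 0.000000, Gamma_xxy = 0.000000, Gamma_xyy = 0.000000, Gamma_yxx = 0.000000, Gamma_yxy = 0.000000, Gamma_yyy = -1.670103; k1 = (-1.500000, 0.500000, 0.000000, 0.417526)
  k2: at (x, y) = (-0.825000, -0.975000), (dx/dtau, dy/dtau) = (-1.500000, 0.520876); Gamma_xxx = 0.000000, Gamma_xxy = 0.000000, Gamma_xyy = 0.000000, Gamma_yxx = 0.000000, Gamma_yxy = 0.000000, Gamma_yyy = -1.683334; k2 = (-1.500000, 0.520876, 0.000000, 0.456709)
  k3: at (x, y) = (-0.825000, -0.973956), (dx/dtau, dy/dtau) = (-1.500000, 0.522835); Gamma_xxx = 0.000000, Gamma_xxy = 0.000000, Gamma_xyy = 0.000000, Gamma_yxx = 0.000000, Gamma_yxy = 0.000000, Gamma_yyy = -1.683841; k3 = (-1.500000, 0.522835, 0.000000, 0.460290)
  k4: at (x, y) = (-0.900000, -0.947716), (dx/dtau, dy/dtau) = (-1.500000, 0.546029); Gamma_xxx = 0.000000, Gamma_xxy = 0.000000, Gamma_xyy = 0.000000, Gamma_yxx = 0.000000, Gamma_yxy = 0.000000, Gamma_yyy = -1.695237; k4 = (-1.500000, 0.546029, 0.000000, 0.505431)
  Y <- Y + (h/6)(k1 + 2k2 + 2k3 + k4): x = -0.9000, y = -0.9478, dx/dtau = -1.5000, dy/dtau = 0.5459
step 2:
  k1: at (x, y) = (-0.900000, -0.947776), (dx/dtau, dy/dtau) = (-1.500000, 0.545949); Gamma_xxx = 0.000000, Gamma_xxy = 0.000000, Gamma_xyy = 0.000000, Gamma_yxx = 0.000000, Gamma_yxy = 0.000000, Gamma_yyy = -1.695214; k1 = (-1.500000, 0.545949, 0.000000, 0.505276)
  k2: at (x, y) = (-0.975000, -0.920478), (dx/dtau, dy/dtau) = (-1.500000, 0.571213); Gamma_xxx = 0.000000, Gamma_xxy = 0.000000, Gamma_xyy = 0.000000, Gamma_yxx = 0.000000, Gamma_yxy = 0.000000, Gamma_yyy = -1.703934; k2 = (-1.500000, 0.571213, 0.000000, 0.555967)
  k3: at (x, y) = (-0.975000, -0.919215), (dx/dtau, dy/dtau) = (-1.500000, 0.573748); Gamma_xxx = 0.000000, Gamma_xxy = 0.000000, Gamma_xyy = 0.000000, Gamma_yxx = 0.000000, Gamma_yxy = 0.000000, Gamma_yyy = -1.704250; k3 = (-1.500000, 0.573748, 0.000000, 0.561016)
  k4: at (x, y) = (-1.050000, -0.890401), (dx/dtau, dy/dtau) = (-1.500000, 0.602051); Gamma_xxx = 0.000000, Gamma_xxy = 0.000000, Gamma_xyy = 0.000000, Gamma_yxx = 0.000000, Gamma_yxy = 0.000000, Gamma_yyy = -1.709080; k4 = (-1.500000, 0.602051, 0.000000, 0.619482)
  Y <- Y + (h/6)(k1 + 2k2 + 2k3 + k4): x = -1.0500, y = -0.8905, dx/dtau = -1.5000, dy/dtau = 0.6019
step 3:
  k1: at (x, y) = (-1.050000, -0.890477), (dx/dtau, dy/dtau) = (-1.500000, 0.601928); Gamma_xxx = 0.000000, Gamma_xxy = 0.000000, Gamma_xyy = 0.000000, Gamma_yxx = 0.000000, Gamma_yxy = 0.000000, Gamma_yyy = -1.709073; k1 = (-1.500000, 0.601928, 0.000000, 0.619227)
  k2: at (x, y) = (-1.125000, -0.860381), (dx/dtau, dy/dtau) = (-1.500000, 0.632889); Gamma_xxx = 0.000000, Gamma_xxy = 0.000000, Gamma_xyy = 0.000000, Gamma_yxx = 0.000000, Gamma_yxy = 0.000000, Gamma_yyy = -1.708636; k2 = (-1.500000, 0.632889, 0.000000, 0.684392)
  k3: at (x, y) = (-1.125000, -0.858833), (dx/dtau, dy/dtau) = (-1.500000, 0.636148); Gamma_xxx = 0.000000, Gamma_xxy = 0.000000, Gamma_xyy = 0.000000, Gamma_yxx = 0.000000, Gamma_yxy = 0.000000, Gamma_yyy = -1.708443; k3 = (-1.500000, 0.636148, 0.000000, 0.691379)
  k4: at (x, y) = (-1.200000, -0.826862), (dx/dtau, dy/dtau) = (-1.500000, 0.671066); Gamma_xxx = 0.000000, Gamma_xxy = 0.000000, Gamma_xyy = 0.000000, Gamma_yxx = 0.000000, Gamma_yxy = 0.000000, Gamma_yyy = -1.700287; k4 = (-1.500000, 0.671066, 0.000000, 0.765689)
  Y <- Y + (h/6)(k1 + 2k2 + 2k3 + k4): x = -1.2000, y = -0.8270, dx/dtau = -1.5000, dy/dtau = 0.6709

Answer: x = -1.2000, y = -0.8270, dx/dtau = -1.5000, dy/dtau = 0.6709


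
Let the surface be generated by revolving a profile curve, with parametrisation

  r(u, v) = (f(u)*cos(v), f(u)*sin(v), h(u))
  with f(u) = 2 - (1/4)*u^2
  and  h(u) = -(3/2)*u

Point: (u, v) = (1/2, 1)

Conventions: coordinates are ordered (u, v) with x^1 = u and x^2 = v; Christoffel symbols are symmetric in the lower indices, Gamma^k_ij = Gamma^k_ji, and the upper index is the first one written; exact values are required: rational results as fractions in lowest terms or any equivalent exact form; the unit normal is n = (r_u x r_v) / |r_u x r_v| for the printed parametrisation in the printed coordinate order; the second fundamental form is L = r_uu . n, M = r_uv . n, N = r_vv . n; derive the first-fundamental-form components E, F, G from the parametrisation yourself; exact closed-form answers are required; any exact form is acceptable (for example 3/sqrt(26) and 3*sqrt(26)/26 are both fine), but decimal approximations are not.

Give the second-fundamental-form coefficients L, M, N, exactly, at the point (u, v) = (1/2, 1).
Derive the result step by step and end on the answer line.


f = 31/16, f' = -1/4, f'' = -1/2, h' = -3/2, h'' = 0
E = 37/16, F = 0, G = 961/256; answer radicand W^2 = 37/16
unnormalised second-form numerators: l = -3/4, m = 0, n = -93/32; L = l/sqrt(37/16), and similarly M = m/sqrt(W^2), N = n/sqrt(W^2)

Answer: L = -3*sqrt(37)/37, M = 0, N = -93*sqrt(37)/296


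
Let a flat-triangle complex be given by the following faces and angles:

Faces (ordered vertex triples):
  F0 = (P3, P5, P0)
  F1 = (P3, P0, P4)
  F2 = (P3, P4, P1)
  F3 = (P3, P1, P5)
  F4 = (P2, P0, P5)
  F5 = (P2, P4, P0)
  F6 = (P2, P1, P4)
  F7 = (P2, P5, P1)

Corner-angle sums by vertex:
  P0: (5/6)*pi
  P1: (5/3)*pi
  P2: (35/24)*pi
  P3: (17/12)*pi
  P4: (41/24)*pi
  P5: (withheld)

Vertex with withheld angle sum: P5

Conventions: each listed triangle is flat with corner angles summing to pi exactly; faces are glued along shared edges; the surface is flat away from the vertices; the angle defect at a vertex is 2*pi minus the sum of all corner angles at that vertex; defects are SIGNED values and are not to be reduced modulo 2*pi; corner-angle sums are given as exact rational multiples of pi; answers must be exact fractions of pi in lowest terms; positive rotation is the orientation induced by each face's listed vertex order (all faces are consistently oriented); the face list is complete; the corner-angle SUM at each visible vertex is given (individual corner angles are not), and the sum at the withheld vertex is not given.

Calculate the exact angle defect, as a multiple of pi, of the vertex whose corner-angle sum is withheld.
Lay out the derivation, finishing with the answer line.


V = 6, E = 12, F = 8; chi = V - E + F = 2
Gauss-Bonnet: total defect = 2*pi*chi = 4*pi; visible defects sum to (35/12)*pi

Answer: defect(P5) = (13/12)*pi


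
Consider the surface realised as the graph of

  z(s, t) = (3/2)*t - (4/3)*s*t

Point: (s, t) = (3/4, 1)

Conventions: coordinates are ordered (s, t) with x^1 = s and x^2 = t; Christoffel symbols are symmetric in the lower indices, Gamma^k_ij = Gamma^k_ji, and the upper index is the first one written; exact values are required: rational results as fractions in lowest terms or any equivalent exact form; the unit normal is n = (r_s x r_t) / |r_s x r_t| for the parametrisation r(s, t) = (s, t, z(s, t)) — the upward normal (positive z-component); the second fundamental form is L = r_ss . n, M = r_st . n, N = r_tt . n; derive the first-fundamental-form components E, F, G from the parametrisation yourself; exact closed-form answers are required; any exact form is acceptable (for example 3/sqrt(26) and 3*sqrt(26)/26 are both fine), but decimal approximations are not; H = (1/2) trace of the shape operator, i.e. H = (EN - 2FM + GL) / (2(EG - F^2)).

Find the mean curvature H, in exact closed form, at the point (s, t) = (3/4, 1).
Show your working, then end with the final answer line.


z_s = -4/3, z_t = 1/2, z_ss = 0, z_st = -4/3, z_tt = 0
E = 25/9, F = -2/3, G = 5/4; answer radicand W^2 = 109/36
unnormalised second-form numerators: l = 0, m = -4/3, n = 0; L = l/sqrt(109/36), and similarly M = m/sqrt(W^2), N = n/sqrt(W^2)
H = (E*n - 2*F*m + G*l) / (2*(EG - F^2)*sqrt(W^2)); E*n - 2*F*m + G*l = -16/9, EG - F^2 = 109/36, so H = (-32/109)/sqrt(109/36)

Answer: H = -192*sqrt(109)/11881


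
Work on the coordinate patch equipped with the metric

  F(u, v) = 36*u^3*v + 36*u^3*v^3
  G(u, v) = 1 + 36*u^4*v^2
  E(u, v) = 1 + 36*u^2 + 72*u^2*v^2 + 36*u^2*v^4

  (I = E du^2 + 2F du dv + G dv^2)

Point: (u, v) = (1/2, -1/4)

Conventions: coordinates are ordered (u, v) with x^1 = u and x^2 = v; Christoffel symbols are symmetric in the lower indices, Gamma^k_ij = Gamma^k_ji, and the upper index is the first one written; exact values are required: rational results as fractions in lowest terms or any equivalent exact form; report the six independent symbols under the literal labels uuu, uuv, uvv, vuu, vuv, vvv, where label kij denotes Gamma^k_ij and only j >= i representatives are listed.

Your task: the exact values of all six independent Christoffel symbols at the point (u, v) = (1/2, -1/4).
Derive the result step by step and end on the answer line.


E = 2857/256, F = -153/128, G = 73/64 at the point
E_u = 2601/64, E_v = -153/16, F_u = -459/64, F_v = 171/32, G_u = 9/8, G_v = -9/8
EG - F^2 = 2893/256;  g^inv = (256/2893) * [[73/64, 153/128], [153/128, 2857/256]]
first-kind symbols [ij,l] = (1/2)(d_i g_jl + d_j g_il - d_l g_ij): [uu,u] = E_u/2 = 2601/128, [uu,v] = F_u - E_v/2 = -153/64, [uv,u] = E_v/2 = -153/32, [uv,v] = G_u/2 = 9/16, [vv,u] = F_v - G_u/2 = 153/32, [vv,v] = G_v/2 = -9/16
Gamma^u_ij = (G*[ij,u] - F*[ij,v])/(EG - F^2), Gamma^v_ij = (E*[ij,v] - F*[ij,u])/(EG - F^2)

Answer: Gamma_uuu = 5202/2893, Gamma_uuv = -1224/2893, Gamma_uvv = 1224/2893, Gamma_vuu = -612/2893, Gamma_vuv = 144/2893, Gamma_vvv = -144/2893


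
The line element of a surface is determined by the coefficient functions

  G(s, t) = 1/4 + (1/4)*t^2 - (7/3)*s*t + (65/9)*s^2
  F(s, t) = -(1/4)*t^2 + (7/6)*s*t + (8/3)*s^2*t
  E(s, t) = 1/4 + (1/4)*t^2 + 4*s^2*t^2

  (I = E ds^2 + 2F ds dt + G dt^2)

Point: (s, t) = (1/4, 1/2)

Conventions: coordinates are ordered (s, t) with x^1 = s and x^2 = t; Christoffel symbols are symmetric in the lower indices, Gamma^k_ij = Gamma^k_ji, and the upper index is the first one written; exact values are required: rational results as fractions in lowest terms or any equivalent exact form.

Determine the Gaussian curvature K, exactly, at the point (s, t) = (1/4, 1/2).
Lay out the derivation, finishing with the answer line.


E = 3/8, F = 1/6, G = 17/36, EG - F^2 = 43/288 at the point
E_s = 1/2, E_t = 1/2, F_s = 5/4, F_t = 5/24, G_s = 22/9, G_t = -1/3
E_tt = 1, F_st = 5/2, G_ss = 130/9
The intrinsic route: Brioschi's K = (det M1 - det M2)/(EG - F^2)^2.
M1 = [[-E_tt/2 + F_st - G_ss/2, E_s/2, F_s - E_t/2], [F_t - G_s/2, E, F], [G_t/2, F, G]] = [[-47/9, 1/4, 1], [-73/72, 3/8, 1/6], [-1/6, 1/6, 17/36]]; det M1 = -99/128
M2 = [[0, E_t/2, G_s/2], [E_t/2, E, F], [G_s/2, F, G]] = [[0, 1/4, 11/9], [1/4, 3/8, 1/6], [11/9, 1/6, 17/36]]; det M2 = -281/576
det M1 - det M2 = -329/1152; K = -329/1152 / (43/288)^2 = -23688/1849

Answer: K = -23688/1849


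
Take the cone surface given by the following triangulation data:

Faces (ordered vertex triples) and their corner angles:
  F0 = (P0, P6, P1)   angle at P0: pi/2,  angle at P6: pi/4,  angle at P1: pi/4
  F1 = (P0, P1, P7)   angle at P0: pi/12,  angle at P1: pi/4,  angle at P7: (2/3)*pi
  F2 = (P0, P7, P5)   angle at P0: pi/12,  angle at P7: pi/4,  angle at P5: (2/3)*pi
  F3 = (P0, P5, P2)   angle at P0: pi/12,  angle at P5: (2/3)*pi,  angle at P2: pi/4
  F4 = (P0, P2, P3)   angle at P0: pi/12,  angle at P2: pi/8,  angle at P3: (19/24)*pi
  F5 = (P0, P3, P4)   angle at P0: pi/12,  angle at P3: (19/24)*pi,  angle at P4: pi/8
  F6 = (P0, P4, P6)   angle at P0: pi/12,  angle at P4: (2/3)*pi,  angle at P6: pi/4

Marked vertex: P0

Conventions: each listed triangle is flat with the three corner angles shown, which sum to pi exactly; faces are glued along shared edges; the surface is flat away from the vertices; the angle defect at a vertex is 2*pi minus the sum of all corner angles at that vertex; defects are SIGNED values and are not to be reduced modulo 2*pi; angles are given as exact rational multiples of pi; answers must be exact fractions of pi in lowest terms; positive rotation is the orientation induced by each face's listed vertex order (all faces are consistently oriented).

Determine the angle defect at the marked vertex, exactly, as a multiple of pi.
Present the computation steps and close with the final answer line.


Sum of corner angles at P0: pi
defect = 2*pi - pi

Answer: defect(P0) = pi


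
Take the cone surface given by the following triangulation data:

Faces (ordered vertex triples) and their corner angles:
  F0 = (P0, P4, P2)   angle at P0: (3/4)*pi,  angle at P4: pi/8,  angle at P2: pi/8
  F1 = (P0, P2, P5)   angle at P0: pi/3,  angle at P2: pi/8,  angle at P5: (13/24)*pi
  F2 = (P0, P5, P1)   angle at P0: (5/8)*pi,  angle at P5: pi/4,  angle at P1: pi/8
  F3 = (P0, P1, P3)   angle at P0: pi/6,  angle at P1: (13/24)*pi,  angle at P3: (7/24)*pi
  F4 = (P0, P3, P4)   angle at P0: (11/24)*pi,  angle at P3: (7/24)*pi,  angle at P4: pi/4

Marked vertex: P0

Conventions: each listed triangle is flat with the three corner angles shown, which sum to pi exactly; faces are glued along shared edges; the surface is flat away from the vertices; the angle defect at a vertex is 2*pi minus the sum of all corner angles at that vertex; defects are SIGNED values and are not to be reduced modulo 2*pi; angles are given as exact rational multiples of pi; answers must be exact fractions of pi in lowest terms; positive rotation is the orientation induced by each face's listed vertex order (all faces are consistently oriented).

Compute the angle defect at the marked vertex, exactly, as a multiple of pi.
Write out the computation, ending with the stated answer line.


Sum of corner angles at P0: (7/3)*pi
defect = 2*pi - (7/3)*pi

Answer: defect(P0) = -pi/3


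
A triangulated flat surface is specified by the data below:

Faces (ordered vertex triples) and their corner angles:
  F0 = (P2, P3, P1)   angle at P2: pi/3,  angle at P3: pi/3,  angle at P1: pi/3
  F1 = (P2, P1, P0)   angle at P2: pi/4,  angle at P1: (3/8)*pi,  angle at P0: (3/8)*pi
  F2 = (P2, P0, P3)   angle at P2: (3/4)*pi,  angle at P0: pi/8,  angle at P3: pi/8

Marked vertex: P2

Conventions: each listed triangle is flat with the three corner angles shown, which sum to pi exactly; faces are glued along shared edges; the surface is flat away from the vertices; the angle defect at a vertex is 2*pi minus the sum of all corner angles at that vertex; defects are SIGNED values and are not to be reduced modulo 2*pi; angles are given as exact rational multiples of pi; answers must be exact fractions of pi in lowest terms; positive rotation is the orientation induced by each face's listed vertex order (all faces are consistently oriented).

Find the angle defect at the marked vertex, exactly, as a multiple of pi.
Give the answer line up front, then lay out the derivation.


Answer: defect(P2) = (2/3)*pi

Sum of corner angles at P2: (4/3)*pi
defect = 2*pi - (4/3)*pi


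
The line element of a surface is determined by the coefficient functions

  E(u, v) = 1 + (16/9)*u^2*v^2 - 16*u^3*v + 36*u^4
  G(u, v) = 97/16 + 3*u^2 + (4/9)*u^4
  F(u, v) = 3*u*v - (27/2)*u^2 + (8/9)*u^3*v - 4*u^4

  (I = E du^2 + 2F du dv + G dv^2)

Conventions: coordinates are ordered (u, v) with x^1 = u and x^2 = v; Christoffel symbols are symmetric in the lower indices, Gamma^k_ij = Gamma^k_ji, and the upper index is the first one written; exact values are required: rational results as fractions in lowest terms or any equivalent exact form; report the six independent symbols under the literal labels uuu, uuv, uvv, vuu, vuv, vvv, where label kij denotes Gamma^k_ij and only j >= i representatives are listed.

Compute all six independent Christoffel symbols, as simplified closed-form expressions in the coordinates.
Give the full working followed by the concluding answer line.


E = 1 + (16/9)*u^2*v^2 - 16*u^3*v + 36*u^4; F = 3*u*v - (27/2)*u^2 + (8/9)*u^3*v - 4*u^4; G = 97/16 + 3*u^2 + (4/9)*u^4
Gamma^k_ij = (1/2) g^{kl} (d_i g_jl + d_j g_il - d_l g_ij), with g^inv = (1/(EG-F^2)) [[G, -F], [-F, E]]
first partials: E_u = (32/9)*u*v^2 - 48*u^2*v + 144*u^3, E_v = (32/9)*u^2*v - 16*u^3, F_u = 3*v - 27*u + (8/3)*u^2*v - 16*u^3, F_v = 3*u + (8/9)*u^3, G_u = 6*u + (16/9)*u^3, G_v = 0
D = EG - F^2 = 97/16 + 3*u^2 + (16/9)*u^2*v^2 - 16*u^3*v + (328/9)*u^4
expanded: Gamma^u_uu = (G E_u - 2F F_u + F E_v)/(2D), Gamma^u_uv = (G E_v - F G_u)/(2D), Gamma^u_vv = (2G F_v - G G_u - F G_v)/(2D), Gamma^v_uu = (2E F_u - E E_v - F E_u)/(2D), Gamma^v_uv = (E G_u - F E_v)/(2D), Gamma^v_vv = (E G_v - 2F F_v + F G_u)/(2D); substitute and cancel common factors

Answer: Gamma_uuu = (10368*u^3 - 3456*u^2*v + 256*u*v^2)/(5248*u^4 - 2304*u^3*v + 256*u^2*v^2 + 432*u^2 + 873), Gamma_uuv = (-1152*u^3 + 256*u^2*v)/(5248*u^4 - 2304*u^3*v + 256*u^2*v^2 + 432*u^2 + 873), Gamma_uvv = 0, Gamma_vuu = (-1152*u^3 + 128*u^2*v - 3888*u + 432*v)/(5248*u^4 - 2304*u^3*v + 256*u^2*v^2 + 432*u^2 + 873), Gamma_vuv = (128*u^3 + 432*u)/(5248*u^4 - 2304*u^3*v + 256*u^2*v^2 + 432*u^2 + 873), Gamma_vvv = 0


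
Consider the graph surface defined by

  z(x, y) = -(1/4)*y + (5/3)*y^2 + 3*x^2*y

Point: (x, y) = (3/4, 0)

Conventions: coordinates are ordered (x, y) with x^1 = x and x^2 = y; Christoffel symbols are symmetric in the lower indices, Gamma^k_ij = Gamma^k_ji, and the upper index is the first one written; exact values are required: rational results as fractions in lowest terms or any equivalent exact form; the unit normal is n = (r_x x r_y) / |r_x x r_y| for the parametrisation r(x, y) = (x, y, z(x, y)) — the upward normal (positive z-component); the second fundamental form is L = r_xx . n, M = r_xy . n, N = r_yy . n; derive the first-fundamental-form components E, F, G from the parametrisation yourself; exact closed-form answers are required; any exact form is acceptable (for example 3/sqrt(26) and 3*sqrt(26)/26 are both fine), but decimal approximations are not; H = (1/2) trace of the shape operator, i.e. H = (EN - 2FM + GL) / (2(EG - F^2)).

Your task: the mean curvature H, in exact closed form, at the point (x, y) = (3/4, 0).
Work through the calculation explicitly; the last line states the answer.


z_x = 0, z_y = 23/16, z_xx = 0, z_xy = 9/2, z_yy = 10/3
E = 1, F = 0, G = 785/256; answer radicand W^2 = 785/256
unnormalised second-form numerators: l = 0, m = 9/2, n = 10/3; L = l/sqrt(785/256), and similarly M = m/sqrt(W^2), N = n/sqrt(W^2)
H = (E*n - 2*F*m + G*l) / (2*(EG - F^2)*sqrt(W^2)); E*n - 2*F*m + G*l = 10/3, EG - F^2 = 785/256, so H = (256/471)/sqrt(785/256)

Answer: H = 4096*sqrt(785)/369735


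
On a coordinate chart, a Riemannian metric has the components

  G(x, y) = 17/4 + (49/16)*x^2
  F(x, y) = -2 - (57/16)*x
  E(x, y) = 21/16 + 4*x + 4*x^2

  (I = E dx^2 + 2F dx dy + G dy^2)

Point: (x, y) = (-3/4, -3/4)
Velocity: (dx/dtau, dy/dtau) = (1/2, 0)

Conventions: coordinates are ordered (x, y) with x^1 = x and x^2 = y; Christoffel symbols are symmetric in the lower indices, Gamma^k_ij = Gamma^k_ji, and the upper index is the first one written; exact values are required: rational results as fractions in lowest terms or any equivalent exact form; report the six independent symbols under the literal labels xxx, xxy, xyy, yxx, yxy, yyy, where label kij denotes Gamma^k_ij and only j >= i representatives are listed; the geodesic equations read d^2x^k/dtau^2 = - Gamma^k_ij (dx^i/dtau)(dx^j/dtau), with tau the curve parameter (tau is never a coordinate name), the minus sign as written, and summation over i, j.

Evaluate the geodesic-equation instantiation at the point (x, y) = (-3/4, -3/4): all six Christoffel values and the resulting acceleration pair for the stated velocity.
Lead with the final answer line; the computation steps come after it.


Answer: Gamma_xxx = -3665/2978, Gamma_xxy = 6321/11912, Gamma_xyy = 224763/47648, Gamma_yxx = -682/1489, Gamma_yxy = -1323/2978, Gamma_yyy = -6321/11912; accelerations (d^2x/dtau^2, d^2y/dtau^2) = (3665/11912, 341/2978)

E = 9/16, F = 43/64, G = 1529/256 at the point
E_x = -2, E_y = 0, F_x = -57/16, F_y = 0, G_x = -147/32, G_y = 0
EG - F^2 = 1489/512;  g^inv = (512/1489) * [[1529/256, -43/64], [-43/64, 9/16]]
first-kind symbols [ij,l] = (1/2)(d_i g_jl + d_j g_il - d_l g_ij): [xx,x] = E_x/2 = -1, [xx,y] = F_x - E_y/2 = -57/16, [xy,x] = E_y/2 = 0, [xy,y] = G_x/2 = -147/64, [yy,x] = F_y - G_x/2 = 147/64, [yy,y] = G_y/2 = 0
Gamma^x_ij = (G*[ij,x] - F*[ij,y])/(EG - F^2), Gamma^y_ij = (E*[ij,y] - F*[ij,x])/(EG - F^2)
Gamma_xxx = -3665/2978, Gamma_xxy = 6321/11912, Gamma_xyy = 224763/47648, Gamma_yxx = -682/1489, Gamma_yxy = -1323/2978, Gamma_yyy = -6321/11912
d^2x/dtau^2 = -(Gamma_xxx*(1/2)^2 + 2*Gamma_xxy*(1/2)*(0) + Gamma_xyy*(0)^2) = 3665/11912
d^2y/dtau^2 = -(Gamma_yxx*(1/2)^2 + 2*Gamma_yxy*(1/2)*(0) + Gamma_yyy*(0)^2) = 341/2978


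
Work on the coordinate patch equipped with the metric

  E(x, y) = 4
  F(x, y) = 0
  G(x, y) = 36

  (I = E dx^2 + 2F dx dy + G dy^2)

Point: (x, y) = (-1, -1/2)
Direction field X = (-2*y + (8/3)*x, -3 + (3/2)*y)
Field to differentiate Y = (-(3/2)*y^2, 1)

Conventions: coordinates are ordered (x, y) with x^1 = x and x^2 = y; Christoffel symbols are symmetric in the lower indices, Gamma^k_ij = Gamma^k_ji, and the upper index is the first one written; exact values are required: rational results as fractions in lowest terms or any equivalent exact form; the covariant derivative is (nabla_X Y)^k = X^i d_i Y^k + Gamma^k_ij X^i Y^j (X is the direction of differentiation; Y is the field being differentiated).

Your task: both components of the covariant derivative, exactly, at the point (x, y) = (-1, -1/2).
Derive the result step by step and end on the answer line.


E = 4, F = 0, G = 36 at the point
E_x = 0, E_y = 0, F_x = 0, F_y = 0, G_x = 0, G_y = 0
EG - F^2 = 144;  g^inv = (1/144) * [[36, 0], [0, 4]]
first-kind symbols [ij,l] = (1/2)(d_i g_jl + d_j g_il - d_l g_ij): [xx,x] = E_x/2 = 0, [xx,y] = F_x - E_y/2 = 0, [xy,x] = E_y/2 = 0, [xy,y] = G_x/2 = 0, [yy,x] = F_y - G_x/2 = 0, [yy,y] = G_y/2 = 0
Gamma^x_ij = (G*[ij,x] - F*[ij,y])/(EG - F^2), Gamma^y_ij = (E*[ij,y] - F*[ij,x])/(EG - F^2)
Gamma_xxx = 0, Gamma_xxy = 0, Gamma_xyy = 0, Gamma_yxx = 0, Gamma_yxy = 0, Gamma_yyy = 0
X = (-5/3, -15/4), Y = (-3/8, 1) at the point

Answer: (nabla_X Y)^x = -45/8, (nabla_X Y)^y = 0


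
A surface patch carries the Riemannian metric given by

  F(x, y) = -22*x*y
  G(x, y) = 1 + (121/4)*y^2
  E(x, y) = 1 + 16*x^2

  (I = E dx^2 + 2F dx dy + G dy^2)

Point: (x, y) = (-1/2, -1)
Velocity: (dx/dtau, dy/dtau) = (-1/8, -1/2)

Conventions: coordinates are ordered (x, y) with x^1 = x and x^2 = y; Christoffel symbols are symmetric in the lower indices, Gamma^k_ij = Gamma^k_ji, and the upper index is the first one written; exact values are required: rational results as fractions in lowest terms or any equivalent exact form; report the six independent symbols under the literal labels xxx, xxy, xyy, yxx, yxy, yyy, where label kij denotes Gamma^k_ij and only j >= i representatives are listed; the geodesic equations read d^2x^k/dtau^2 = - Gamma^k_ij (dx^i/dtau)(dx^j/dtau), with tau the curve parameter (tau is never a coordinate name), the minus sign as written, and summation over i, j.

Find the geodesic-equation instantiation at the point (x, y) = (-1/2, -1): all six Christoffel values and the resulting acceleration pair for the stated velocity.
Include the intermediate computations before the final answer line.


E = 5, F = -11, G = 125/4 at the point
E_x = -16, E_y = 0, F_x = 22, F_y = 11, G_x = 0, G_y = -121/2
EG - F^2 = 141/4;  g^inv = (4/141) * [[125/4, 11], [11, 5]]
first-kind symbols [ij,l] = (1/2)(d_i g_jl + d_j g_il - d_l g_ij): [xx,x] = E_x/2 = -8, [xx,y] = F_x - E_y/2 = 22, [xy,x] = E_y/2 = 0, [xy,y] = G_x/2 = 0, [yy,x] = F_y - G_x/2 = 11, [yy,y] = G_y/2 = -121/4
Gamma^x_ij = (G*[ij,x] - F*[ij,y])/(EG - F^2), Gamma^y_ij = (E*[ij,y] - F*[ij,x])/(EG - F^2)
Gamma_xxx = -32/141, Gamma_xxy = 0, Gamma_xyy = 44/141, Gamma_yxx = 88/141, Gamma_yxy = 0, Gamma_yyy = -121/141
d^2x/dtau^2 = -(Gamma_xxx*(-1/8)^2 + 2*Gamma_xxy*(-1/8)*(-1/2) + Gamma_xyy*(-1/2)^2) = -7/94
d^2y/dtau^2 = -(Gamma_yxx*(-1/8)^2 + 2*Gamma_yxy*(-1/8)*(-1/2) + Gamma_yyy*(-1/2)^2) = 77/376

Answer: Gamma_xxx = -32/141, Gamma_xxy = 0, Gamma_xyy = 44/141, Gamma_yxx = 88/141, Gamma_yxy = 0, Gamma_yyy = -121/141; accelerations (d^2x/dtau^2, d^2y/dtau^2) = (-7/94, 77/376)


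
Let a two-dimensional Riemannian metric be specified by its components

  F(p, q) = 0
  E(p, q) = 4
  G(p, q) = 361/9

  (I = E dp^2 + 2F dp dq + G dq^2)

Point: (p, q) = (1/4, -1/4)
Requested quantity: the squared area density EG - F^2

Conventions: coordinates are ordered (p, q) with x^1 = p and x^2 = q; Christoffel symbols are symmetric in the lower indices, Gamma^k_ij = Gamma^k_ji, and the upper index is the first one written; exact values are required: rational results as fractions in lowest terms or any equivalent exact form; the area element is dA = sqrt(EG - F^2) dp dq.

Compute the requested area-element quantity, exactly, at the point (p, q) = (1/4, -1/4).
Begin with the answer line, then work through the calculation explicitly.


Answer: EG - F^2 = 1444/9

E = 4, F = 0, G = 361/9; EG - F^2 = 1444/9


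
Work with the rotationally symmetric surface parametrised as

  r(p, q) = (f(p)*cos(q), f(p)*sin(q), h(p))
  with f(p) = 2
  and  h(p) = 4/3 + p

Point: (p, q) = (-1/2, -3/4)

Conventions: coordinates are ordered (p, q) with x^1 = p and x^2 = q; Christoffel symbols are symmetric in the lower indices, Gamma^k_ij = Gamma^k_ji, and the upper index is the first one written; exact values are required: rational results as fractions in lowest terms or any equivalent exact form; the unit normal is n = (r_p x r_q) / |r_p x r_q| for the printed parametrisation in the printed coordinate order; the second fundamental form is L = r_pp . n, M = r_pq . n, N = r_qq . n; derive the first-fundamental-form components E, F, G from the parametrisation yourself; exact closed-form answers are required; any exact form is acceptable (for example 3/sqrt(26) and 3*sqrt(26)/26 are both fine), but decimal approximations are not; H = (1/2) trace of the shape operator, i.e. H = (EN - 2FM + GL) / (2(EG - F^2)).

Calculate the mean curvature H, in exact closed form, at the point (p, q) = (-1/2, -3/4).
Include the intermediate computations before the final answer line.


f = 2, f' = 0, f'' = 0, h' = 1, h'' = 0
E = 1, F = 0, G = 4; answer radicand W^2 = 1
unnormalised second-form numerators: l = 0, m = 0, n = 2; L = l/sqrt(1), and similarly M = m/sqrt(W^2), N = n/sqrt(W^2)
H = (E*n - 2*F*m + G*l) / (2*(EG - F^2)*sqrt(W^2)); E*n - 2*F*m + G*l = 2, EG - F^2 = 4, so H = (1/4)/sqrt(1)

Answer: H = 1/4


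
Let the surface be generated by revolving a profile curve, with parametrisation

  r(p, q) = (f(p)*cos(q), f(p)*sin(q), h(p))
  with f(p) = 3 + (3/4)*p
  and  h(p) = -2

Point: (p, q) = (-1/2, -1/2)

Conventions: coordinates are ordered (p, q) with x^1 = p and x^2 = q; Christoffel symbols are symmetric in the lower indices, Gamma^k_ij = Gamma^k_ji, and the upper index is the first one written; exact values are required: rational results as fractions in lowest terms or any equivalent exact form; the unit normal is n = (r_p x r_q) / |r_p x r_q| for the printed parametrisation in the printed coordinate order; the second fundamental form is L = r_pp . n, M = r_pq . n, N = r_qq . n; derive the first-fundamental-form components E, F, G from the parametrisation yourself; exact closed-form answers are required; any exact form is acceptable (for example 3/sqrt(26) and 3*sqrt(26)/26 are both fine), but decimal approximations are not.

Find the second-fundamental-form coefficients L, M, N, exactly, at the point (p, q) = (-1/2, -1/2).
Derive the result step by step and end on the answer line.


f = 21/8, f' = 3/4, f'' = 0, h' = 0, h'' = 0
E = 9/16, F = 0, G = 441/64; answer radicand W^2 = 9/16
unnormalised second-form numerators: l = 0, m = 0, n = 0; L = l/sqrt(9/16), and similarly M = m/sqrt(W^2), N = n/sqrt(W^2)

Answer: L = 0, M = 0, N = 0


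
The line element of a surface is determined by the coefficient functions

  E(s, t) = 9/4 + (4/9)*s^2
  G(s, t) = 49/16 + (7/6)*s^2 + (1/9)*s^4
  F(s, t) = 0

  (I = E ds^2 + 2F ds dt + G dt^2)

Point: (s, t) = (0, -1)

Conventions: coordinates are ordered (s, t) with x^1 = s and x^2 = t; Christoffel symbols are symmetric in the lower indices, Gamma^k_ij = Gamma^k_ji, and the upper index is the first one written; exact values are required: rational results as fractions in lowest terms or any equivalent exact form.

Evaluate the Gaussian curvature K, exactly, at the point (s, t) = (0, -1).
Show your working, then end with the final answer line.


E = 9/4, F = 0, G = 49/16, EG - F^2 = 441/64 at the point
E_s = 0, E_t = 0, F_s = 0, F_t = 0, G_s = 0, G_t = 0
E_tt = 0, F_st = 0, G_ss = 7/3
By Brioschi, K is (det M1 - det M2) divided by (EG - F^2) squared.
M1 = [[-E_tt/2 + F_st - G_ss/2, E_s/2, F_s - E_t/2], [F_t - G_s/2, E, F], [G_t/2, F, G]] = [[-7/6, 0, 0], [0, 9/4, 0], [0, 0, 49/16]]; det M1 = -1029/128
M2 = [[0, E_t/2, G_s/2], [E_t/2, E, F], [G_s/2, F, G]] = [[0, 0, 0], [0, 9/4, 0], [0, 0, 49/16]]; det M2 = 0
det M1 - det M2 = -1029/128; K = -1029/128 / (441/64)^2 = -32/189

Answer: K = -32/189


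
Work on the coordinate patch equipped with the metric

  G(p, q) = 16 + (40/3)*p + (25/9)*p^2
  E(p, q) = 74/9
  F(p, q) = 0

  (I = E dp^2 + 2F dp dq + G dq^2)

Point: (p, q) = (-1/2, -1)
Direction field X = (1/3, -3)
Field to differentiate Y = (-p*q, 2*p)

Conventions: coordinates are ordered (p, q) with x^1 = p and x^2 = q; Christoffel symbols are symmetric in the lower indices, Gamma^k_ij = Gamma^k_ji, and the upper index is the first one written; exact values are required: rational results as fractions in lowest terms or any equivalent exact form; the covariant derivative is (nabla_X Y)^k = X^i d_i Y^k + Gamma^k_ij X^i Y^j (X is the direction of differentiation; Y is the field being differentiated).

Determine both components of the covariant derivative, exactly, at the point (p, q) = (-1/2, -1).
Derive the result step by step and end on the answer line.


E = 74/9, F = 0, G = 361/36 at the point
E_p = 0, E_q = 0, F_p = 0, F_q = 0, G_p = 95/9, G_q = 0
EG - F^2 = 13357/162;  g^inv = (162/13357) * [[361/36, 0], [0, 74/9]]
first-kind symbols [ij,l] = (1/2)(d_i g_jl + d_j g_il - d_l g_ij): [pp,p] = E_p/2 = 0, [pp,q] = F_p - E_q/2 = 0, [pq,p] = E_q/2 = 0, [pq,q] = G_p/2 = 95/18, [qq,p] = F_q - G_p/2 = -95/18, [qq,q] = G_q/2 = 0
Gamma^p_ij = (G*[ij,p] - F*[ij,q])/(EG - F^2), Gamma^q_ij = (E*[ij,q] - F*[ij,p])/(EG - F^2)
Gamma_ppp = 0, Gamma_ppq = 0, Gamma_pqq = -95/148, Gamma_qpp = 0, Gamma_qpq = 10/19, Gamma_qqq = 0
X = (1/3, -3), Y = (-1/2, -1) at the point

Answer: (nabla_X Y)^p = -1373/444, (nabla_X Y)^q = 73/57


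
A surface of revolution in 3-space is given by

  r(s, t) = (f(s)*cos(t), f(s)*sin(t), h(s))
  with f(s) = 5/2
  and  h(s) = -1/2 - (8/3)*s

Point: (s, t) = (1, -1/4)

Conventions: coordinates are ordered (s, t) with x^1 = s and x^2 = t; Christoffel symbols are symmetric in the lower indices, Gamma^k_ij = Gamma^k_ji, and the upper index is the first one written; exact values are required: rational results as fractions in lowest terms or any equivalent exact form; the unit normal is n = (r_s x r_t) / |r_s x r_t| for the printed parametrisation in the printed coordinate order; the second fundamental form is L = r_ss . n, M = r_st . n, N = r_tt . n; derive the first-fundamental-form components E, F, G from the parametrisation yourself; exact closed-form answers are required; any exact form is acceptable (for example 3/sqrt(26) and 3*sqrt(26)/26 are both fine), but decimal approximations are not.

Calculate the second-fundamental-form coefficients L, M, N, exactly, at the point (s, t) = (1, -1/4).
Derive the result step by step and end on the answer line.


f = 5/2, f' = 0, f'' = 0, h' = -8/3, h'' = 0
E = 64/9, F = 0, G = 25/4; answer radicand W^2 = 64/9
unnormalised second-form numerators: l = 0, m = 0, n = -20/3; L = l/sqrt(64/9), and similarly M = m/sqrt(W^2), N = n/sqrt(W^2)

Answer: L = 0, M = 0, N = -5/2


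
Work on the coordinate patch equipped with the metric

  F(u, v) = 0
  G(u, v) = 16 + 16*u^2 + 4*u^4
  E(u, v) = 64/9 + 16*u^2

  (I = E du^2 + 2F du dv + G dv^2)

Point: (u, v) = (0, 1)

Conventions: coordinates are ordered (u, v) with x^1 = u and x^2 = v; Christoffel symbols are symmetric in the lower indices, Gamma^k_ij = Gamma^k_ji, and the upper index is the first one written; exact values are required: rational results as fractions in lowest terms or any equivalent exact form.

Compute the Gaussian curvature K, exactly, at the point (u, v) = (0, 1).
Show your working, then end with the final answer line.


E = 64/9, F = 0, G = 16, EG - F^2 = 1024/9 at the point
E_u = 0, E_v = 0, F_u = 0, F_v = 0, G_u = 0, G_v = 0
E_vv = 0, F_uv = 0, G_uu = 32
By Brioschi, K is (det M1 - det M2) divided by (EG - F^2) squared.
M1 = [[-E_vv/2 + F_uv - G_uu/2, E_u/2, F_u - E_v/2], [F_v - G_u/2, E, F], [G_v/2, F, G]] = [[-16, 0, 0], [0, 64/9, 0], [0, 0, 16]]; det M1 = -16384/9
M2 = [[0, E_v/2, G_u/2], [E_v/2, E, F], [G_u/2, F, G]] = [[0, 0, 0], [0, 64/9, 0], [0, 0, 16]]; det M2 = 0
det M1 - det M2 = -16384/9; K = -16384/9 / (1024/9)^2 = -9/64

Answer: K = -9/64


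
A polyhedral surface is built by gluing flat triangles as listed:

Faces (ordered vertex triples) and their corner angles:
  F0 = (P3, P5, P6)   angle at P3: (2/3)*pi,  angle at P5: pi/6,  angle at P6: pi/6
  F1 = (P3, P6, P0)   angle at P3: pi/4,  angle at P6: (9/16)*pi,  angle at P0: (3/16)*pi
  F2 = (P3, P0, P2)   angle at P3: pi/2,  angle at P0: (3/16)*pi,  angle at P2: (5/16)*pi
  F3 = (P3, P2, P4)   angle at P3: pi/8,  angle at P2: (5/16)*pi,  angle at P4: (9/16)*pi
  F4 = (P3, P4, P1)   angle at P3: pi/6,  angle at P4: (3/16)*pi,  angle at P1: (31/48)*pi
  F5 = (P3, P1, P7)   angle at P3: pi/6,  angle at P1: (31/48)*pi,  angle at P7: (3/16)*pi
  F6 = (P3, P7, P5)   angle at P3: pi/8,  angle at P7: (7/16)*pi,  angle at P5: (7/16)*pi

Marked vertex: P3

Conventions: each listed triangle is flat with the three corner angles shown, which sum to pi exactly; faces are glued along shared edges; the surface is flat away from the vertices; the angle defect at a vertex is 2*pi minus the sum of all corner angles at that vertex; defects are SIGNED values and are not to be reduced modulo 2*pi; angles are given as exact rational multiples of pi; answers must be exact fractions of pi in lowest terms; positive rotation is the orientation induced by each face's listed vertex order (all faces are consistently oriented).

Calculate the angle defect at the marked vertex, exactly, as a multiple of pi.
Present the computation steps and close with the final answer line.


Sum of corner angles at P3: 2*pi
defect = 2*pi - 2*pi

Answer: defect(P3) = 0


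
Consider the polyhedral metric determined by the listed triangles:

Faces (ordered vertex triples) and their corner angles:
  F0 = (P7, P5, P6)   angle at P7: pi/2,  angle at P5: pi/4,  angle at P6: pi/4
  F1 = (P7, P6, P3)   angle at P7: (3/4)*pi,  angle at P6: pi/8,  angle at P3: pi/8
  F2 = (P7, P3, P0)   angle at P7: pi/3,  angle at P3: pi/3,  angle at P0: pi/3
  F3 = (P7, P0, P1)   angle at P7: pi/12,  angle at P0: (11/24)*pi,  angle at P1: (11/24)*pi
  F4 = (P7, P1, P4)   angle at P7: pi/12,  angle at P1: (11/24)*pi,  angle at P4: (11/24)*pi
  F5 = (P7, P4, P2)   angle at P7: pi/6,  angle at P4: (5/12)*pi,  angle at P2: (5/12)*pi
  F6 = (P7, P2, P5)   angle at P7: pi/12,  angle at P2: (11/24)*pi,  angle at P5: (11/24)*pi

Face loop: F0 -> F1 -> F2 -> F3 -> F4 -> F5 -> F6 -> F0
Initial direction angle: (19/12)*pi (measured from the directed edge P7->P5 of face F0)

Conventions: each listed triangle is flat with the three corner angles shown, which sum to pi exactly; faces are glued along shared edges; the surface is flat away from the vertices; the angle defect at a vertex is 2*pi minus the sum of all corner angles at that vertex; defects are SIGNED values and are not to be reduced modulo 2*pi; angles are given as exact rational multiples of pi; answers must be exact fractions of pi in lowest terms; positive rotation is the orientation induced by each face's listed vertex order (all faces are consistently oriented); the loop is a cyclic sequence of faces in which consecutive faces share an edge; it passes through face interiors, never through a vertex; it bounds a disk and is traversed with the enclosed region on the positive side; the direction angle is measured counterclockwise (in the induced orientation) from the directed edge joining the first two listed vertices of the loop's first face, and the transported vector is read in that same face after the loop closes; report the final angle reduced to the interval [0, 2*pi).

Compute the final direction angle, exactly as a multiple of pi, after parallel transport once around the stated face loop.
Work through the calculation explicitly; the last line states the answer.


enclosed vertex P7: corner angles sum to 2*pi, defect = 2*pi - 2*pi = 0
adding the enclosed defects to the starting angle (mod 2*pi, induced orientation) gives the holonomy
final angle = (19/12)*pi + 0 = (19/12)*pi (mod 2*pi)

Answer: final direction angle = (19/12)*pi
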